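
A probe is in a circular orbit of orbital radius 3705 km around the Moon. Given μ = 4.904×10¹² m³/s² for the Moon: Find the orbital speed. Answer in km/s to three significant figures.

r = 3705 km = 3.705×10⁶ m.
For a circular orbit v = √(μ/r) = √(4.904×10¹² / 3.705×10⁶) = √(1.324×10⁶) = 1150 m/s.
That is 1.150 km/s.

v ≈ 1.15 km/s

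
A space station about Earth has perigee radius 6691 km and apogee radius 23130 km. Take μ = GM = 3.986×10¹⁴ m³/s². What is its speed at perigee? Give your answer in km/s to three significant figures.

v ≈ 9.61 km/s

Semi-major axis a = (r_p + r_a)/2 = 14910 km = 1.491×10⁷ m.
Vis-viva: v² = μ(2/r − 1/a) = 3.986×10¹⁴ × (2.989×10⁻⁷ − 6.707×10⁻⁸) = 9.241×10⁷ m²/s².
v = 9613 m/s = 9.613 km/s.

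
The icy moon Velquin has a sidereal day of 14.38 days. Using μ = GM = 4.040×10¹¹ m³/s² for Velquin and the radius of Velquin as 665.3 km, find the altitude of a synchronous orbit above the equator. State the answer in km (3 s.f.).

h_sync ≈ 24400 km

T = 14.38 days = 1.242×10⁶ s.
A synchronous orbit has period T, so by Kepler's third law a = (μT²/4π²)^(1/3).
μT²/4π² = 4.040×10¹¹ × (1.242×10⁶)² / 39.48 = 1.580×10²² m³.
a = 2.509×10⁷ m = 25091 km.
Altitude h = a − R = 25091 − 665.3 = 24426 km.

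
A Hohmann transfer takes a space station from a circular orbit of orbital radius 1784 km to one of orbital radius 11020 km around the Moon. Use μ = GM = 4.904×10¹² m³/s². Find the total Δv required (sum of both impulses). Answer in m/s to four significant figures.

r₁ = 1784 km = 1.784×10⁶ m.
r₂ = 11020 km = 1.102×10⁷ m.
Transfer ellipse a_t = (r₁ + r₂)/2 = 6.402×10⁶ m.
At r₁: circular v_c1 = √(μ/r₁) = 1658 m/s; transfer-perilune v_p = √[μ(2/r₁ − 1/a_t)] = 2175 m/s.
Δv₁ = v_p − v_c1 = 517.3 m/s.
At r₂: circular v_c2 = √(μ/r₂) = 667.1 m/s; transfer-apolune v_a = √[μ(2/r₂ − 1/a_t)] = 352.1 m/s.
Δv₂ = v_c2 − v_a = 314.9 m/s.
Total Δv = Δv₁ + Δv₂ = 832.2 m/s.

Δv_total ≈ 832.2 m/s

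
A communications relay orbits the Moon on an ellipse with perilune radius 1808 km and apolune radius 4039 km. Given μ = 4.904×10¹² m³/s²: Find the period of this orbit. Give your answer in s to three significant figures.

Semi-major axis a = (r_p + r_a)/2 = (1808.0 + 4039.0)/2 = 2923.5 km = 2.924×10⁶ m.
By Kepler's third law T = 2π√(a³/μ) = 2π × 2.257×10³ = 1.418×10⁴ s.

T ≈ 14200 s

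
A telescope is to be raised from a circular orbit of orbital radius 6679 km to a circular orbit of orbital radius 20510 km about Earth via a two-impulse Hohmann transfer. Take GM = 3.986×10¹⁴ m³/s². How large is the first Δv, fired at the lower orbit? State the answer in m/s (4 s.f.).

r₁ = 6679 km = 6.679×10⁶ m.
r₂ = 20510 km = 2.051×10⁷ m.
Transfer ellipse a_t = (r₁ + r₂)/2 = 1.359×10⁷ m.
At r₁: circular v_c1 = √(μ/r₁) = 7725 m/s; transfer-perigee v_p = √[μ(2/r₁ − 1/a_t)] = 9489 m/s.
Δv₁ = v_p − v_c1 = 1764 m/s.

Δv ≈ 1764 m/s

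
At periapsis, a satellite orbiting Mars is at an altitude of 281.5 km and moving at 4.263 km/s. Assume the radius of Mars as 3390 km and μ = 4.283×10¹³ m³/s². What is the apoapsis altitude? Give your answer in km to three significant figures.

apoapsis altitude ≈ 9550 km

r_p = 3390 + 281.5 = 3671.5 km = 3.672×10⁶ m.
Specific energy ε = v²/2 − μ/r = -2.579×10⁶ J/kg, so a = −μ/(2ε) = 8.304×10⁶ m.
The apsides satisfy r_p + r_a = 2a, so the apoapsis radius is 2a − r_p = 1.294×10⁷ m = 12936 km.
Apoapsis altitude = 12936 − 3390 = 9546.1 km.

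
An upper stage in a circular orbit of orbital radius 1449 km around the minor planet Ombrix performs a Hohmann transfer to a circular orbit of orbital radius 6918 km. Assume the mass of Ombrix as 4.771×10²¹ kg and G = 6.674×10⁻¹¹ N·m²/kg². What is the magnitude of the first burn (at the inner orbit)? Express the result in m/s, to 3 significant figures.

μ = GM = 6.674×10⁻¹¹ × 4.771×10²¹ = 3.184×10¹¹ m³/s².
r₁ = 1449 km = 1.449×10⁶ m.
r₂ = 6918 km = 6.918×10⁶ m.
Transfer ellipse a_t = (r₁ + r₂)/2 = 4.184×10⁶ m.
At r₁: circular v_c1 = √(μ/r₁) = 468.8 m/s; transfer-periapsis v_p = √[μ(2/r₁ − 1/a_t)] = 602.8 m/s.
Δv₁ = v_p − v_c1 = 134.0 m/s.

Δv ≈ 134 m/s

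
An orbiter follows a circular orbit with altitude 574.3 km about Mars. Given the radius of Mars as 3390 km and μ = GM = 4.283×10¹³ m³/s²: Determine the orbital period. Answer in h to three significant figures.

T ≈ 2.11 h

r = 3390 + 574.3 = 3964.3 km = 3.9643×10⁶ m.
Kepler's third law: T = 2π√(r³/μ) = 2π√((3.964×10⁶)³ / 4.283×10¹³).
r³/μ = 1.455×10⁶ s², so T = 2π × 1.206×10³ = 7.578×10³ s.
Converting: 7.578×10³ s ÷ 3600 = 2.105 h.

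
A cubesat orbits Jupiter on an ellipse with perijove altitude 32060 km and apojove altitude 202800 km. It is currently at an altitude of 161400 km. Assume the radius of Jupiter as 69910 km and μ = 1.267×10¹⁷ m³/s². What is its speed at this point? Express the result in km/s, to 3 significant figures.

r_p = 69910 + 32060 = 101970 km = 1.0197×10⁸ m.
r_a = 69910 + 202800 = 272710 km = 2.7271×10⁸ m.
r = 69910 + 161400 = 2.3131×10⁵ km = 2.313×10⁸ m.
Semi-major axis a = (r_p + r_a)/2 = 1.8734×10⁵ km = 1.873×10⁸ m.
Vis-viva: v² = μ(2/r − 1/a) = 1.267×10¹⁷ × (8.646×10⁻⁹ − 5.338×10⁻⁹) = 4.192×10⁸ m²/s².
v = 20470 m/s = 20.47 km/s.

v ≈ 20.5 km/s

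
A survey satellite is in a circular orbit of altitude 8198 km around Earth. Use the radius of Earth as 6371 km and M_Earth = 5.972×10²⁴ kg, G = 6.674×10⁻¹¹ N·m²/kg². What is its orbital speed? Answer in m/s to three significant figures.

v ≈ 5230 m/s

μ = GM = 6.674×10⁻¹¹ × 5.972×10²⁴ = 3.986×10¹⁴ m³/s².
r = 6371 + 8198 = 14569 km = 1.4569×10⁷ m.
For a circular orbit v = √(μ/r) = √(3.986×10¹⁴ / 1.457×10⁷) = √(2.736×10⁷) = 5230 m/s.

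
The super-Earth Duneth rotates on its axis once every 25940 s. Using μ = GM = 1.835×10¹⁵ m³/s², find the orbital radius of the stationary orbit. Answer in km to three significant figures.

r_sync ≈ 31500 km

A synchronous orbit has period T, so by Kepler's third law a = (μT²/4π²)^(1/3).
μT²/4π² = 1.835×10¹⁵ × (2.594×10⁴)² / 39.48 = 3.128×10²² m³.
a = 3.151×10⁷ m = 31507 km.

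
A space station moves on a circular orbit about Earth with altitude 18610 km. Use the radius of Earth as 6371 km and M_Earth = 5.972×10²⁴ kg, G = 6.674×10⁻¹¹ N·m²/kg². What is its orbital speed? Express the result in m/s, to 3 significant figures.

v ≈ 3990 m/s

μ = GM = 6.674×10⁻¹¹ × 5.972×10²⁴ = 3.986×10¹⁴ m³/s².
r = 6371 + 18610 = 24981 km = 2.4981×10⁷ m.
For a circular orbit v = √(μ/r) = √(3.986×10¹⁴ / 2.498×10⁷) = √(1.595×10⁷) = 3994 m/s.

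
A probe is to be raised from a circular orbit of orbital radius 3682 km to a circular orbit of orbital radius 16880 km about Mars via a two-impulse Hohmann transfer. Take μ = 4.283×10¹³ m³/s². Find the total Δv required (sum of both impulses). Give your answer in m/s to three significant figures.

Δv_total ≈ 1600 m/s

r₁ = 3682 km = 3.682×10⁶ m.
r₂ = 16880 km = 1.688×10⁷ m.
Transfer ellipse a_t = (r₁ + r₂)/2 = 1.028×10⁷ m.
At r₁: circular v_c1 = √(μ/r₁) = 3411 m/s; transfer-periapsis v_p = √[μ(2/r₁ − 1/a_t)] = 4370 m/s.
Δv₁ = v_p − v_c1 = 959.6 m/s.
At r₂: circular v_c2 = √(μ/r₂) = 1593 m/s; transfer-apoapsis v_a = √[μ(2/r₂ − 1/a_t)] = 953.3 m/s.
Δv₂ = v_c2 − v_a = 639.6 m/s.
Total Δv = Δv₁ + Δv₂ = 1599 m/s.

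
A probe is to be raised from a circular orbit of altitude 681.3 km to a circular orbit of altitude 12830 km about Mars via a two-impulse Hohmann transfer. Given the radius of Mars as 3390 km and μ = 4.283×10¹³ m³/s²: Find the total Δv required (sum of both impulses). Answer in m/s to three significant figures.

Δv_total ≈ 1450 m/s

r₁ = 3390 + 681.3 = 4071.3 km = 4.0713×10⁶ m.
r₂ = 3390 + 12830 = 16220 km = 1.6220×10⁷ m.
Transfer ellipse a_t = (r₁ + r₂)/2 = 1.015×10⁷ m.
At r₁: circular v_c1 = √(μ/r₁) = 3243 m/s; transfer-periapsis v_p = √[μ(2/r₁ − 1/a_t)] = 4101 m/s.
Δv₁ = v_p − v_c1 = 857.6 m/s.
At r₂: circular v_c2 = √(μ/r₂) = 1625 m/s; transfer-apoapsis v_a = √[μ(2/r₂ − 1/a_t)] = 1029 m/s.
Δv₂ = v_c2 − v_a = 595.6 m/s.
Total Δv = Δv₁ + Δv₂ = 1453 m/s.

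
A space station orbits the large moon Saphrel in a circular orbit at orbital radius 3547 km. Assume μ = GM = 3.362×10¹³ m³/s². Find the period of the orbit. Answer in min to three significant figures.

T ≈ 121 min

r = 3547 km = 3.547×10⁶ m.
Kepler's third law: T = 2π√(r³/μ) = 2π√((3.547×10⁶)³ / 3.362×10¹³).
r³/μ = 1.327×10⁶ s², so T = 2π × 1.152×10³ = 7.239×10³ s.
Converting: 7.239×10³ s ÷ 60.00 = 120.6 min.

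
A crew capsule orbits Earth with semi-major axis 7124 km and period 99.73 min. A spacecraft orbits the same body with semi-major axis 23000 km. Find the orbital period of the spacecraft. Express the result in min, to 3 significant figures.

T₂ ≈ 579 min

Kepler's third law: T² ∝ a³, so T₂ = T₁ (a₂/a₁)^(3/2).
a₂/a₁ = 3.229, (a₂/a₁)^(3/2) = 5.801.
T₂ = 99.73 × 5.801 = 578.5 min.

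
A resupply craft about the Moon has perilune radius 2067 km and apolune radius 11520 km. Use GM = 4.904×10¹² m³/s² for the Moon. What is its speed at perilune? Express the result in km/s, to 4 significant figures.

v ≈ 2.006 km/s

Semi-major axis a = (r_p + r_a)/2 = 6793.5 km = 6.794×10⁶ m.
Vis-viva: v² = μ(2/r − 1/a) = 4.904×10¹² × (9.676×10⁻⁷ − 1.472×10⁻⁷) = 4.023×10⁶ m²/s².
v = 2006 m/s = 2.006 km/s.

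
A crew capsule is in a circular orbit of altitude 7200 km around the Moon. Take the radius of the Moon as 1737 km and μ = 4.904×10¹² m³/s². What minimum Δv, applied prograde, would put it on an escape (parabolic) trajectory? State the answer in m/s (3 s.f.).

Δv ≈ 307 m/s

r = 1737 + 7200 = 8937.0 km = 8.9370×10⁶ m.
Circular speed v_c = √(μ/r) = 740.8 m/s.
Escape speed v_esc = √(2μ/r) = √2 × v_c = 1048 m/s.
Δv = v_esc − v_c = 306.8 m/s.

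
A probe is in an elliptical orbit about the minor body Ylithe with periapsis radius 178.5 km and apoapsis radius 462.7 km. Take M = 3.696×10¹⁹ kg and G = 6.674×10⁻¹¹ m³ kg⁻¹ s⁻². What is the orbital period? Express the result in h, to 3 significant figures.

T ≈ 6.38 h

μ = GM = 6.674×10⁻¹¹ × 3.696×10¹⁹ = 2.467×10⁹ m³/s².
Semi-major axis a = (r_p + r_a)/2 = (178.50 + 462.70)/2 = 320.60 km = 3.206×10⁵ m.
By Kepler's third law T = 2π√(a³/μ) = 2π × 3.655×10³ = 2.296×10⁴ s.
= 6.379 h.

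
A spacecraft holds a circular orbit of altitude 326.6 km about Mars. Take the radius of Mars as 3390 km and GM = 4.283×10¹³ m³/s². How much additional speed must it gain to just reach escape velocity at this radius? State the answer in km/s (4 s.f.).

r = 3390 + 326.6 = 3716.6 km = 3.7166×10⁶ m.
Circular speed v_c = √(μ/r) = 3395 m/s.
Escape speed v_esc = √(2μ/r) = √2 × v_c = 4801 m/s.
Δv = v_esc − v_c = 1406 m/s = 1.406 km/s.

Δv ≈ 1.406 km/s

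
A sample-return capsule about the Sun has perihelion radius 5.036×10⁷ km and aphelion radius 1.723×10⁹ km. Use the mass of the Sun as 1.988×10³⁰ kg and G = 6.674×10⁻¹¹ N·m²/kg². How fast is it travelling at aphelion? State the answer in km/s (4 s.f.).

μ = GM = 6.674×10⁻¹¹ × 1.988×10³⁰ = 1.327×10²⁰ m³/s².
Semi-major axis a = (r_p + r_a)/2 = 8.8668×10⁸ km = 8.867×10¹¹ m.
Vis-viva: v² = μ(2/r − 1/a) = 1.327×10²⁰ × (1.161×10⁻¹² − 1.128×10⁻¹²) = 4.374×10⁶ m²/s².
v = 2091 m/s = 2.091 km/s.

v ≈ 2.091 km/s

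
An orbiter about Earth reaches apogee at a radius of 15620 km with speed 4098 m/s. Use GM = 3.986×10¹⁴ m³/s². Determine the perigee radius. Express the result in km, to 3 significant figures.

r_a = 1.562×10⁷ m.
Specific energy ε = v²/2 − μ/r = -1.712×10⁷ J/kg, so a = −μ/(2ε) = 1.164×10⁷ m.
The apsides satisfy r_p + r_a = 2a, so the perigee radius is 2a − r_a = 7.660×10⁶ m = 7660.3 km.

perigee radius ≈ 7660 km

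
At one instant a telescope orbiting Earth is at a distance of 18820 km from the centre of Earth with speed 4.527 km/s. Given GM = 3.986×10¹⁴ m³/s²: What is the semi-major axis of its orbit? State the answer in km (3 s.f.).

r = 1.882×10⁷ m.
Vis-viva rearranged: 1/a = 2/r − v²/μ = 1.063×10⁻⁷ − 5.141×10⁻⁸ = 5.486×10⁻⁸ m⁻¹.
a = 1.823×10⁷ m = 18230 km.

a ≈ 18200 km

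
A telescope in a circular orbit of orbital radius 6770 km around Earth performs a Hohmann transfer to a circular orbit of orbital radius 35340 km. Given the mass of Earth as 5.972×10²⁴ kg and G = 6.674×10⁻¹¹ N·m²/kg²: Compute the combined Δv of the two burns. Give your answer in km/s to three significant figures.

Δv_total ≈ 3.72 km/s

μ = GM = 6.674×10⁻¹¹ × 5.972×10²⁴ = 3.986×10¹⁴ m³/s².
r₁ = 6770 km = 6.770×10⁶ m.
r₂ = 35340 km = 3.534×10⁷ m.
Transfer ellipse a_t = (r₁ + r₂)/2 = 2.106×10⁷ m.
At r₁: circular v_c1 = √(μ/r₁) = 7673 m/s; transfer-perigee v_p = √[μ(2/r₁ − 1/a_t)] = 9941 m/s.
Δv₁ = v_p − v_c1 = 2268 m/s.
At r₂: circular v_c2 = √(μ/r₂) = 3358 m/s; transfer-apogee v_a = √[μ(2/r₂ − 1/a_t)] = 1904 m/s.
Δv₂ = v_c2 − v_a = 1454 m/s.
Total Δv = Δv₁ + Δv₂ = 3722 m/s = 3.722 km/s.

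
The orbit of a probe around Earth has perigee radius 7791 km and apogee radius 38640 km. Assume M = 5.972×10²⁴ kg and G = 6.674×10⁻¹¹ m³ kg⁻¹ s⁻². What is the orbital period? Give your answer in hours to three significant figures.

T ≈ 9.78 hours

μ = GM = 6.674×10⁻¹¹ × 5.972×10²⁴ = 3.986×10¹⁴ m³/s².
Semi-major axis a = (r_p + r_a)/2 = (7791.0 + 38640)/2 = 23216 km = 2.322×10⁷ m.
By Kepler's third law T = 2π√(a³/μ) = 2π × 5.603×10³ = 3.520×10⁴ s.
= 9.779 hours.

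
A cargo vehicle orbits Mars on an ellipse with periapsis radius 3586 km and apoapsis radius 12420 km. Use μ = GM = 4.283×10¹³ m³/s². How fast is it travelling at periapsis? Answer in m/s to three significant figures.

Semi-major axis a = (r_p + r_a)/2 = 8003.0 km = 8.003×10⁶ m.
Vis-viva: v² = μ(2/r − 1/a) = 4.283×10¹³ × (5.577×10⁻⁷ − 1.250×10⁻⁷) = 1.854×10⁷ m²/s².
v = 4305 m/s.

v ≈ 4310 m/s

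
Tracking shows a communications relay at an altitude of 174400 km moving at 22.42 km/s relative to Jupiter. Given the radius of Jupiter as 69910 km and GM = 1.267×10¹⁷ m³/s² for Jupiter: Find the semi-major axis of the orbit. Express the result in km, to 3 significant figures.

a ≈ 2.37×10⁵ km

r = 69910 + 174400 = 2.4431×10⁵ km = 2.443×10⁸ m.
Specific orbital energy ε = v²/2 − μ/r = (22420)²/2 − 1.267×10¹⁷/2.443×10⁸ = -2.673×10⁸ J/kg.
Since ε = −μ/(2a), a = −μ/(2ε) = 2.370×10⁸ m = 2.3702×10⁵ km.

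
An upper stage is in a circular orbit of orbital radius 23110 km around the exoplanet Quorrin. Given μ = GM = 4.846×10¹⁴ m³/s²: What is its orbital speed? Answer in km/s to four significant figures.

v ≈ 4.579 km/s

r = 23110 km = 2.311×10⁷ m.
For a circular orbit v = √(μ/r) = √(4.846×10¹⁴ / 2.311×10⁷) = √(2.097×10⁷) = 4579 m/s.
That is 4.579 km/s.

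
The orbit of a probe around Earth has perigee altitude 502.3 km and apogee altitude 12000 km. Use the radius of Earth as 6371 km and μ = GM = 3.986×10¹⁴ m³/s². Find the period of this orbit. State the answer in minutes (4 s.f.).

r_p = 6371 + 502.3 = 6873.3 km = 6.8733×10⁶ m.
r_a = 6371 + 12000 = 18371 km = 1.8371×10⁷ m.
Semi-major axis a = (r_p + r_a)/2 = (6873.3 + 18371)/2 = 12622 km = 1.262×10⁷ m.
By Kepler's third law T = 2π√(a³/μ) = 2π × 2.246×10³ = 1.411×10⁴ s.
= 235.2 minutes.

T ≈ 235.2 minutes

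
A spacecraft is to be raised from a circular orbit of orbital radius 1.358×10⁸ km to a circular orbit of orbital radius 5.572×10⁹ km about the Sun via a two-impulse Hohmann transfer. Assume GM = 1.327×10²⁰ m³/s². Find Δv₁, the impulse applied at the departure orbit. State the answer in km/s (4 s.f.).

Δv ≈ 12.42 km/s

r₁ = 1.358×10⁸ km = 1.358×10¹¹ m.
r₂ = 5.572×10⁹ km = 5.572×10¹² m.
Transfer ellipse a_t = (r₁ + r₂)/2 = 2.854×10¹² m.
At r₁: circular v_c1 = √(μ/r₁) = 31260 m/s; transfer-perihelion v_p = √[μ(2/r₁ − 1/a_t)] = 43680 m/s.
Δv₁ = v_p − v_c1 = 12420 m/s.
= 12.42 km/s.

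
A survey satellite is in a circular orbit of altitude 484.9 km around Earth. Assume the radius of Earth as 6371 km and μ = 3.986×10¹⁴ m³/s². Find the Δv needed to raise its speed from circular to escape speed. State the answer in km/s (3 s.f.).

r = 6371 + 484.9 = 6855.9 km = 6.8559×10⁶ m.
Circular speed v_c = √(μ/r) = 7625 m/s.
Escape speed v_esc = √(2μ/r) = √2 × v_c = 10780 m/s.
Δv = v_esc − v_c = 3158 m/s = 3.158 km/s.

Δv ≈ 3.16 km/s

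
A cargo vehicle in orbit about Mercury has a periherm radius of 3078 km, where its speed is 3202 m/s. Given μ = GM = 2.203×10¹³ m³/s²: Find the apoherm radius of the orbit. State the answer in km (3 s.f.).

apoherm radius ≈ 7770 km

r_p = 3.078×10⁶ m.
Specific energy ε = v²/2 − μ/r = -2.031×10⁶ J/kg, so a = −μ/(2ε) = 5.424×10⁶ m.
The apsides satisfy r_p + r_a = 2a, so the apoherm radius is 2a − r_p = 7.770×10⁶ m = 7769.7 km.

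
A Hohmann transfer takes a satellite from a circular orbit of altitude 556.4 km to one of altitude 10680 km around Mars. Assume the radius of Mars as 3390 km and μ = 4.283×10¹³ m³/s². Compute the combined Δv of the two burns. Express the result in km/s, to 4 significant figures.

r₁ = 3390 + 556.4 = 3946.4 km = 3.9464×10⁶ m.
r₂ = 3390 + 10680 = 14070 km = 1.4070×10⁷ m.
Transfer ellipse a_t = (r₁ + r₂)/2 = 9.008×10⁶ m.
At r₁: circular v_c1 = √(μ/r₁) = 3294 m/s; transfer-periapsis v_p = √[μ(2/r₁ − 1/a_t)] = 4117 m/s.
Δv₁ = v_p − v_c1 = 822.8 m/s.
At r₂: circular v_c2 = √(μ/r₂) = 1745 m/s; transfer-apoapsis v_a = √[μ(2/r₂ − 1/a_t)] = 1155 m/s.
Δv₂ = v_c2 − v_a = 589.9 m/s.
Total Δv = Δv₁ + Δv₂ = 1413 m/s = 1.413 km/s.

Δv_total ≈ 1.413 km/s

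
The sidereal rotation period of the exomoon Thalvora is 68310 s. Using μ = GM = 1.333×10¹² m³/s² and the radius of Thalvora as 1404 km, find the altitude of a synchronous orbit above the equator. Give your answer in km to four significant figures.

A synchronous orbit has period T, so by Kepler's third law a = (μT²/4π²)^(1/3).
μT²/4π² = 1.333×10¹² × (6.831×10⁴)² / 39.48 = 1.576×10²⁰ m³.
a = 5.401×10⁶ m = 5401.1 km.
Altitude h = a − R = 5401.1 − 1404 = 3997.1 km.

h_sync ≈ 3997 km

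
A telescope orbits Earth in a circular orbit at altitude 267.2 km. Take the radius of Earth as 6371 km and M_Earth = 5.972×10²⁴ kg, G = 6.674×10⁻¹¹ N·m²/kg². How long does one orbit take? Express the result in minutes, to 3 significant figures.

T ≈ 89.7 minutes

μ = GM = 6.674×10⁻¹¹ × 5.972×10²⁴ = 3.986×10¹⁴ m³/s².
r = 6371 + 267.2 = 6638.2 km = 6.6382×10⁶ m.
Kepler's third law: T = 2π√(r³/μ) = 2π√((6.638×10⁶)³ / 3.986×10¹⁴).
r³/μ = 7.339×10⁵ s², so T = 2π × 8.567×10² = 5.383×10³ s.
Converting: 5.383×10³ s ÷ 60.00 = 89.71 minutes.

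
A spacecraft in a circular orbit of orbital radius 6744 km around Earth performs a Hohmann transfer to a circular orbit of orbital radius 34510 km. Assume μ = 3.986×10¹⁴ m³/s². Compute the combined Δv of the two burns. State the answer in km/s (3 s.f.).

Δv_total ≈ 3.71 km/s

r₁ = 6744 km = 6.744×10⁶ m.
r₂ = 34510 km = 3.451×10⁷ m.
Transfer ellipse a_t = (r₁ + r₂)/2 = 2.063×10⁷ m.
At r₁: circular v_c1 = √(μ/r₁) = 7688 m/s; transfer-perigee v_p = √[μ(2/r₁ − 1/a_t)] = 9944 m/s.
Δv₁ = v_p − v_c1 = 2256 m/s.
At r₂: circular v_c2 = √(μ/r₂) = 3399 m/s; transfer-apogee v_a = √[μ(2/r₂ − 1/a_t)] = 1943 m/s.
Δv₂ = v_c2 − v_a = 1455 m/s.
Total Δv = Δv₁ + Δv₂ = 3711 m/s = 3.711 km/s.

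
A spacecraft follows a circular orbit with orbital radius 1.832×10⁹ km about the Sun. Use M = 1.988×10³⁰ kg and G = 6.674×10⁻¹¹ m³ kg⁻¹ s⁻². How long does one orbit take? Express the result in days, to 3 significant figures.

T ≈ 15700 days

μ = GM = 6.674×10⁻¹¹ × 1.988×10³⁰ = 1.327×10²⁰ m³/s².
r = 1.832×10⁹ km = 1.832×10¹² m.
Kepler's third law: T = 2π√(r³/μ) = 2π√((1.832×10¹²)³ / 1.327×10²⁰).
r³/μ = 4.634×10¹⁶ s², so T = 2π × 2.153×10⁸ = 1.353×10⁹ s.
Converting: 1.353×10⁹ s ÷ 86400 = 15650 days.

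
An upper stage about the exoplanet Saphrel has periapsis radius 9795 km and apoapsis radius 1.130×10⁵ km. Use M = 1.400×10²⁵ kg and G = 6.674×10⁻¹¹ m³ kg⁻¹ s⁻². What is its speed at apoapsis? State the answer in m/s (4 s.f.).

μ = GM = 6.674×10⁻¹¹ × 1.400×10²⁵ = 9.344×10¹⁴ m³/s².
Semi-major axis a = (r_p + r_a)/2 = 61398 km = 6.140×10⁷ m.
Vis-viva: v² = μ(2/r − 1/a) = 9.344×10¹⁴ × (1.770×10⁻⁸ − 1.629×10⁻⁸) = 1.319×10⁶ m²/s².
v = 1149 m/s.

v ≈ 1149 m/s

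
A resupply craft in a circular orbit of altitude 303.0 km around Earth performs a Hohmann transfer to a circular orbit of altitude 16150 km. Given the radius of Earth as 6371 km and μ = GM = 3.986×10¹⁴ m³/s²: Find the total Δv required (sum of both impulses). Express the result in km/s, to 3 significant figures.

r₁ = 6371 + 303.0 = 6674.0 km = 6.6740×10⁶ m.
r₂ = 6371 + 16150 = 22521 km = 2.2521×10⁷ m.
Transfer ellipse a_t = (r₁ + r₂)/2 = 1.460×10⁷ m.
At r₁: circular v_c1 = √(μ/r₁) = 7728 m/s; transfer-perigee v_p = √[μ(2/r₁ − 1/a_t)] = 9599 m/s.
Δv₁ = v_p − v_c1 = 1871 m/s.
At r₂: circular v_c2 = √(μ/r₂) = 4207 m/s; transfer-apogee v_a = √[μ(2/r₂ − 1/a_t)] = 2845 m/s.
Δv₂ = v_c2 − v_a = 1362 m/s.
Total Δv = Δv₁ + Δv₂ = 3233 m/s = 3.233 km/s.

Δv_total ≈ 3.23 km/s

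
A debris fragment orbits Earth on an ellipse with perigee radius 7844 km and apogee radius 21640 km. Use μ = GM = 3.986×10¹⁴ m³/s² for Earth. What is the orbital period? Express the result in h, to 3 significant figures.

Semi-major axis a = (r_p + r_a)/2 = (7844.0 + 21640)/2 = 14742 km = 1.474×10⁷ m.
By Kepler's third law T = 2π√(a³/μ) = 2π × 2.835×10³ = 1.781×10⁴ s.
= 4.948 h.

T ≈ 4.95 h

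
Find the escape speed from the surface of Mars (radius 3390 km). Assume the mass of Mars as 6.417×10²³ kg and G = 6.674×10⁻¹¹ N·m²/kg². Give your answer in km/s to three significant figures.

μ = GM = 6.674×10⁻¹¹ × 6.417×10²³ = 4.283×10¹³ m³/s².
r = R = 3.390×10⁶ m.
Escape speed v_esc = √(2μ/r) = √(2 × 4.283×10¹³ / 3.390×10⁶) = √(2.527×10⁷) = 5027 m/s.
= 5.027 km/s.

v_esc ≈ 5.03 km/s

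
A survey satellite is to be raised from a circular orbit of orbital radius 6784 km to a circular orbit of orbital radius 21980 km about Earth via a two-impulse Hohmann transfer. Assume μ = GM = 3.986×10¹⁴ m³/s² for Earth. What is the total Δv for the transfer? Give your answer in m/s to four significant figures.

Δv_total ≈ 3145 m/s

r₁ = 6784 km = 6.784×10⁶ m.
r₂ = 21980 km = 2.198×10⁷ m.
Transfer ellipse a_t = (r₁ + r₂)/2 = 1.438×10⁷ m.
At r₁: circular v_c1 = √(μ/r₁) = 7665 m/s; transfer-perigee v_p = √[μ(2/r₁ − 1/a_t)] = 9476 m/s.
Δv₁ = v_p − v_c1 = 1811 m/s.
At r₂: circular v_c2 = √(μ/r₂) = 4258 m/s; transfer-apogee v_a = √[μ(2/r₂ − 1/a_t)] = 2925 m/s.
Δv₂ = v_c2 − v_a = 1334 m/s.
Total Δv = Δv₁ + Δv₂ = 3145 m/s.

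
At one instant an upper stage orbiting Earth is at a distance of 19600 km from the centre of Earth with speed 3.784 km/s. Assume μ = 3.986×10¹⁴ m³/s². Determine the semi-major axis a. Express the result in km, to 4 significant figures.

r = 1.960×10⁷ m.
Specific orbital energy ε = v²/2 − μ/r = (3784)²/2 − 3.986×10¹⁴/1.960×10⁷ = -1.318×10⁷ J/kg.
Since ε = −μ/(2a), a = −μ/(2ε) = 1.512×10⁷ m = 15124 km.

a ≈ 15120 km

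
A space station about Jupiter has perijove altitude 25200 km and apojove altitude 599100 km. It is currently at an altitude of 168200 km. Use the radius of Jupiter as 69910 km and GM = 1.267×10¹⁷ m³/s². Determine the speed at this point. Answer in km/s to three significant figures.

v ≈ 27.1 km/s

r_p = 69910 + 25200 = 95110 km = 9.5110×10⁷ m.
r_a = 69910 + 599100 = 669010 km = 6.6901×10⁸ m.
r = 69910 + 168200 = 2.3811×10⁵ km = 2.381×10⁸ m.
Semi-major axis a = (r_p + r_a)/2 = 3.8206×10⁵ km = 3.821×10⁸ m.
Vis-viva: v² = μ(2/r − 1/a) = 1.267×10¹⁷ × (8.399×10⁻⁹ − 2.617×10⁻⁹) = 7.326×10⁸ m²/s².
v = 27070 m/s = 27.07 km/s.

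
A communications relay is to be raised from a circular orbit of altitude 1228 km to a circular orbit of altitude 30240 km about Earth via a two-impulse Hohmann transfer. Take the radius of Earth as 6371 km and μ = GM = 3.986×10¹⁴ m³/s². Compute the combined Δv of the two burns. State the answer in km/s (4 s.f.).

Δv_total ≈ 3.443 km/s

r₁ = 6371 + 1228 = 7599.0 km = 7.5990×10⁶ m.
r₂ = 6371 + 30240 = 36611 km = 3.6611×10⁷ m.
Transfer ellipse a_t = (r₁ + r₂)/2 = 2.210×10⁷ m.
At r₁: circular v_c1 = √(μ/r₁) = 7243 m/s; transfer-perigee v_p = √[μ(2/r₁ − 1/a_t)] = 9321 m/s.
Δv₁ = v_p − v_c1 = 2078 m/s.
At r₂: circular v_c2 = √(μ/r₂) = 3300 m/s; transfer-apogee v_a = √[μ(2/r₂ − 1/a_t)] = 1935 m/s.
Δv₂ = v_c2 − v_a = 1365 m/s.
Total Δv = Δv₁ + Δv₂ = 3443 m/s = 3.443 km/s.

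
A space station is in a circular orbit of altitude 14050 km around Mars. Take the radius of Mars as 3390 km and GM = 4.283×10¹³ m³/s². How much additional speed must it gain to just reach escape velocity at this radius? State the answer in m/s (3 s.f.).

r = 3390 + 14050 = 17440 km = 1.7440×10⁷ m.
Circular speed v_c = √(μ/r) = 1567 m/s.
Escape speed v_esc = √(2μ/r) = √2 × v_c = 2216 m/s.
Δv = v_esc − v_c = 649.1 m/s.

Δv ≈ 649 m/s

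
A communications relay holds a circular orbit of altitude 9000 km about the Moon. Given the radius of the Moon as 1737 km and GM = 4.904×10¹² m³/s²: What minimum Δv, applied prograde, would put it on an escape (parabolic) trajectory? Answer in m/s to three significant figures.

Δv ≈ 280 m/s

r = 1737 + 9000 = 10737 km = 1.0737×10⁷ m.
Circular speed v_c = √(μ/r) = 675.8 m/s.
Escape speed v_esc = √(2μ/r) = √2 × v_c = 955.8 m/s.
Δv = v_esc − v_c = 279.9 m/s.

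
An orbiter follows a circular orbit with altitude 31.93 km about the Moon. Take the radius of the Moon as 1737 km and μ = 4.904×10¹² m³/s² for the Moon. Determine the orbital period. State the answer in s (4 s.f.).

r = 1737 + 31.93 = 1768.9 km = 1.7689×10⁶ m.
Kepler's third law: T = 2π√(r³/μ) = 2π√((1.769×10⁶)³ / 4.904×10¹²).
r³/μ = 1.129×10⁶ s², so T = 2π × 1.062×10³ = 6.675×10³ s.

T ≈ 6675 s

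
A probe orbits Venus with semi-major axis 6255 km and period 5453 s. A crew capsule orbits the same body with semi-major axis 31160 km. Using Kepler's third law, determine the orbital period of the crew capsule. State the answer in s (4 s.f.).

Kepler's third law: T² ∝ a³, so T₂ = T₁ (a₂/a₁)^(3/2).
a₂/a₁ = 4.982, (a₂/a₁)^(3/2) = 11.12.
T₂ = 5453 × 11.12 = 60630 s.

T₂ ≈ 60630 s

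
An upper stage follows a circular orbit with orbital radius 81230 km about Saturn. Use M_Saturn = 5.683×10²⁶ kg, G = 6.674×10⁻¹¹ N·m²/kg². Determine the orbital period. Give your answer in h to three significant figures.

T ≈ 6.56 h

μ = GM = 6.674×10⁻¹¹ × 5.683×10²⁶ = 3.793×10¹⁶ m³/s².
r = 81230 km = 8.123×10⁷ m.
Kepler's third law: T = 2π√(r³/μ) = 2π√((8.123×10⁷)³ / 3.793×10¹⁶).
r³/μ = 1.413×10⁷ s², so T = 2π × 3.759×10³ = 2.362×10⁴ s.
Converting: 2.362×10⁴ s ÷ 3600 = 6.561 h.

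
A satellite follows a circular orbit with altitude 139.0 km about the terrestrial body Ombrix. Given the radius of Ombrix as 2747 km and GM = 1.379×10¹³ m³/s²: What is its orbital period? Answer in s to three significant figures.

r = 2747 + 139.0 = 2886.0 km = 2.8860×10⁶ m.
Kepler's third law: T = 2π√(r³/μ) = 2π√((2.886×10⁶)³ / 1.379×10¹³).
r³/μ = 1.743×10⁶ s², so T = 2π × 1.320×10³ = 8.295×10³ s.

T ≈ 8300 s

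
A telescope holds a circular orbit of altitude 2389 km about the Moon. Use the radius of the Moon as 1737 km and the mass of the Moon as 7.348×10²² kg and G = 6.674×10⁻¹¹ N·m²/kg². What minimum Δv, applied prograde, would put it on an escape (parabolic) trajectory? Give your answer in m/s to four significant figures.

μ = GM = 6.674×10⁻¹¹ × 7.348×10²² = 4.904×10¹² m³/s².
r = 1737 + 2389 = 4126.0 km = 4.1260×10⁶ m.
Circular speed v_c = √(μ/r) = 1090 m/s.
Escape speed v_esc = √(2μ/r) = √2 × v_c = 1542 m/s.
Δv = v_esc − v_c = 451.6 m/s.

Δv ≈ 451.6 m/s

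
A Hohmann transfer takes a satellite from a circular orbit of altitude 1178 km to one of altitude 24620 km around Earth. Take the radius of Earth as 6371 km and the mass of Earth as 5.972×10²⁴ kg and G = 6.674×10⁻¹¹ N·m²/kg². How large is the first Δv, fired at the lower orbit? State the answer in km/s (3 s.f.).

μ = GM = 6.674×10⁻¹¹ × 5.972×10²⁴ = 3.986×10¹⁴ m³/s².
r₁ = 6371 + 1178 = 7549.0 km = 7.5490×10⁶ m.
r₂ = 6371 + 24620 = 30991 km = 3.0991×10⁷ m.
Transfer ellipse a_t = (r₁ + r₂)/2 = 1.927×10⁷ m.
At r₁: circular v_c1 = √(μ/r₁) = 7266 m/s; transfer-perigee v_p = √[μ(2/r₁ − 1/a_t)] = 9215 m/s.
Δv₁ = v_p − v_c1 = 1949 m/s.
= 1.949 km/s.

Δv ≈ 1.95 km/s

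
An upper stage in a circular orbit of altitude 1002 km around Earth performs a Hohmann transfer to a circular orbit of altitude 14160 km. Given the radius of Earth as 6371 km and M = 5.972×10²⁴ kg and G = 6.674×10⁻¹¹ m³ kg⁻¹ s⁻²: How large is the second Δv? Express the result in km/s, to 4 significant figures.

Δv ≈ 1.203 km/s

μ = GM = 6.674×10⁻¹¹ × 5.972×10²⁴ = 3.986×10¹⁴ m³/s².
r₁ = 6371 + 1002 = 7373.0 km = 7.3730×10⁶ m.
r₂ = 6371 + 14160 = 20531 km = 2.0531×10⁷ m.
Transfer ellipse a_t = (r₁ + r₂)/2 = 1.395×10⁷ m.
At r₁: circular v_c1 = √(μ/r₁) = 7352 m/s; transfer-perigee v_p = √[μ(2/r₁ − 1/a_t)] = 8919 m/s.
At r₂: circular v_c2 = √(μ/r₂) = 4406 m/s; transfer-apogee v_a = √[μ(2/r₂ − 1/a_t)] = 3203 m/s.
Δv₂ = v_c2 − v_a = 1203 m/s.
= 1.203 km/s.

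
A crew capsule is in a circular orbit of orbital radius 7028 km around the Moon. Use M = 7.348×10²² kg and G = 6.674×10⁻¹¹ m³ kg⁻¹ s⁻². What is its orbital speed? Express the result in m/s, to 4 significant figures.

v ≈ 835.3 m/s

μ = GM = 6.674×10⁻¹¹ × 7.348×10²² = 4.904×10¹² m³/s².
r = 7028 km = 7.028×10⁶ m.
For a circular orbit v = √(μ/r) = √(4.904×10¹² / 7.028×10⁶) = √(6.978×10⁵) = 835.3 m/s.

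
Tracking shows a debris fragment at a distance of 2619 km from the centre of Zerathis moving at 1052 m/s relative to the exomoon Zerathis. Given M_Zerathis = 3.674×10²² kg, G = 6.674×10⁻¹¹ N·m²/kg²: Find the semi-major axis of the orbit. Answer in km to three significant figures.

a ≈ 3200 km

μ = GM = 6.674×10⁻¹¹ × 3.674×10²² = 2.452×10¹² m³/s².
r = 2.619×10⁶ m.
Specific orbital energy ε = v²/2 − μ/r = (1052)²/2 − 2.452×10¹²/2.619×10⁶ = -3.829×10⁵ J/kg.
Since ε = −μ/(2a), a = −μ/(2ε) = 3.202×10⁶ m = 3202.0 km.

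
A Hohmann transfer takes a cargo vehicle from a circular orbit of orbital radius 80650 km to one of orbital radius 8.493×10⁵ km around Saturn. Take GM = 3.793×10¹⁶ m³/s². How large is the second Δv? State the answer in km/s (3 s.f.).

r₁ = 80650 km = 8.065×10⁷ m.
r₂ = 8.493×10⁵ km = 8.493×10⁸ m.
Transfer ellipse a_t = (r₁ + r₂)/2 = 4.650×10⁸ m.
At r₁: circular v_c1 = √(μ/r₁) = 21690 m/s; transfer-perikrone v_p = √[μ(2/r₁ − 1/a_t)] = 29310 m/s.
At r₂: circular v_c2 = √(μ/r₂) = 6683 m/s; transfer-apokrone v_a = √[μ(2/r₂ − 1/a_t)] = 2783 m/s.
Δv₂ = v_c2 − v_a = 3900 m/s.
= 3.900 km/s.

Δv ≈ 3.90 km/s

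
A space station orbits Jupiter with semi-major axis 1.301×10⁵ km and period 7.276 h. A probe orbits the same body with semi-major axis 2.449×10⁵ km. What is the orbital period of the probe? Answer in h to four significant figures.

T₂ ≈ 18.79 h

Kepler's third law: T² ∝ a³, so T₂ = T₁ (a₂/a₁)^(3/2).
a₂/a₁ = 1.882, (a₂/a₁)^(3/2) = 2.583.
T₂ = 7.276 × 2.583 = 18.79 h.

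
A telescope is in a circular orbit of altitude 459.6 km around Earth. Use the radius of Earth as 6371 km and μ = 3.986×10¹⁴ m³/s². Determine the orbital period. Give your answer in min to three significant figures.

r = 6371 + 459.6 = 6830.6 km = 6.8306×10⁶ m.
Kepler's third law: T = 2π√(r³/μ) = 2π√((6.831×10⁶)³ / 3.986×10¹⁴).
r³/μ = 7.995×10⁵ s², so T = 2π × 8.942×10² = 5.618×10³ s.
Converting: 5.618×10³ s ÷ 60.00 = 93.64 min.

T ≈ 93.6 min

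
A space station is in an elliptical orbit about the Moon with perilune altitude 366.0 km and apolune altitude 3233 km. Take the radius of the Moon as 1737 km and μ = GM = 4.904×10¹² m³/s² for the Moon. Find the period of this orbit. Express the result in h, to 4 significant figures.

T ≈ 5.242 h

r_p = 1737 + 366.0 = 2103.0 km = 2.1030×10⁶ m.
r_a = 1737 + 3233 = 4970.0 km = 4.9700×10⁶ m.
Semi-major axis a = (r_p + r_a)/2 = (2103.0 + 4970.0)/2 = 3536.5 km = 3.536×10⁶ m.
By Kepler's third law T = 2π√(a³/μ) = 2π × 3.003×10³ = 1.887×10⁴ s.
= 5.242 h.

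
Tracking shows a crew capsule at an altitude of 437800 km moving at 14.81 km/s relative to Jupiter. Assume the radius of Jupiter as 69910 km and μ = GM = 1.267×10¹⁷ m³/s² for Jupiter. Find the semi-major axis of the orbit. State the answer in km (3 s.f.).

r = 69910 + 437800 = 5.0771×10⁵ km = 5.077×10⁸ m.
Vis-viva rearranged: 1/a = 2/r − v²/μ = 3.939×10⁻⁹ − 1.731×10⁻⁹ = 2.208×10⁻⁹ m⁻¹.
a = 4.529×10⁸ m = 4.5288×10⁵ km.

a ≈ 4.53×10⁵ km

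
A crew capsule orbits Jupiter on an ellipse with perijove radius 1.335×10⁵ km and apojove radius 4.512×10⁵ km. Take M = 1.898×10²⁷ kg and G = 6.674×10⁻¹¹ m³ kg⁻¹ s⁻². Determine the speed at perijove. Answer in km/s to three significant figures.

μ = GM = 6.674×10⁻¹¹ × 1.898×10²⁷ = 1.267×10¹⁷ m³/s².
Semi-major axis a = (r_p + r_a)/2 = 2.9235×10⁵ km = 2.924×10⁸ m.
Vis-viva: v² = μ(2/r − 1/a) = 1.267×10¹⁷ × (1.498×10⁻⁸ − 3.421×10⁻⁹) = 1.464×10⁹ m²/s².
v = 38270 m/s = 38.27 km/s.

v ≈ 38.3 km/s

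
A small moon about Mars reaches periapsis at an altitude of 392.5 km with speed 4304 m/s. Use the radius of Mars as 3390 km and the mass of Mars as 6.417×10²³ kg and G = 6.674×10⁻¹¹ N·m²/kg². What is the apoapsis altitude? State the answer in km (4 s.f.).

μ = GM = 6.674×10⁻¹¹ × 6.417×10²³ = 4.283×10¹³ m³/s².
r_p = 3390 + 392.5 = 3782.5 km = 3.782×10⁶ m.
Specific energy ε = v²/2 − μ/r = -2.060×10⁶ J/kg, so a = −μ/(2ε) = 1.039×10⁷ m.
The apsides satisfy r_p + r_a = 2a, so the apoapsis radius is 2a − r_p = 1.701×10⁷ m = 17005 km.
Apoapsis altitude = 17005 − 3390 = 13615 km.

apoapsis altitude ≈ 13620 km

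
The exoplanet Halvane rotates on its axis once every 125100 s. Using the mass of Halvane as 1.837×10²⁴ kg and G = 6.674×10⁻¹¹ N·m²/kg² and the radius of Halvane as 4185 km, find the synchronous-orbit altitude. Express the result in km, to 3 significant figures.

μ = GM = 6.674×10⁻¹¹ × 1.837×10²⁴ = 1.226×10¹⁴ m³/s².
A synchronous orbit has period T, so by Kepler's third law a = (μT²/4π²)^(1/3).
μT²/4π² = 1.226×10¹⁴ × (1.251×10⁵)² / 39.48 = 4.860×10²² m³.
a = 3.649×10⁷ m = 36494 km.
Altitude h = a − R = 36494 − 4185 = 32309 km.

h_sync ≈ 32300 km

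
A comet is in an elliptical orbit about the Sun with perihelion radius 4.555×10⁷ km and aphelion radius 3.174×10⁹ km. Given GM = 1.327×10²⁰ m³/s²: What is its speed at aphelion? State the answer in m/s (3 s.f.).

Semi-major axis a = (r_p + r_a)/2 = 1.6098×10⁹ km = 1.610×10¹² m.
Vis-viva: v² = μ(2/r − 1/a) = 1.327×10²⁰ × (6.301×10⁻¹³ − 6.212×10⁻¹³) = 1.183×10⁶ m²/s².
v = 1088 m/s.

v ≈ 1090 m/s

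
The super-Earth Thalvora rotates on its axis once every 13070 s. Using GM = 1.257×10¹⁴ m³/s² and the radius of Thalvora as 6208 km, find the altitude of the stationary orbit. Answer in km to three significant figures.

A synchronous orbit has period T, so by Kepler's third law a = (μT²/4π²)^(1/3).
μT²/4π² = 1.257×10¹⁴ × (1.307×10⁴)² / 39.48 = 5.439×10²⁰ m³.
a = 8.163×10⁶ m = 8162.9 km.
Altitude h = a − R = 8162.9 − 6208 = 1954.9 km.

h_sync ≈ 1950 km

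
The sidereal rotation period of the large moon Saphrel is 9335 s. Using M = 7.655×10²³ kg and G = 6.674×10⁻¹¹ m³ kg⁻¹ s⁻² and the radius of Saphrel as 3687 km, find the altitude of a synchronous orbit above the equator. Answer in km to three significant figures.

h_sync ≈ 1140 km

μ = GM = 6.674×10⁻¹¹ × 7.655×10²³ = 5.109×10¹³ m³/s².
A synchronous orbit has period T, so by Kepler's third law a = (μT²/4π²)^(1/3).
μT²/4π² = 5.109×10¹³ × (9.335×10³)² / 39.48 = 1.128×10²⁰ m³.
a = 4.831×10⁶ m = 4831.3 km.
Altitude h = a − R = 4831.3 − 3687 = 1144.3 km.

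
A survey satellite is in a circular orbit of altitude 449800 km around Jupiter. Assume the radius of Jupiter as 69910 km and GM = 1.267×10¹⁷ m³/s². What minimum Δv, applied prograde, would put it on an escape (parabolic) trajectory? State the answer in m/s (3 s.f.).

r = 69910 + 449800 = 519710 km = 5.1971×10⁸ m.
Circular speed v_c = √(μ/r) = 15610 m/s.
Escape speed v_esc = √(2μ/r) = √2 × v_c = 22080 m/s.
Δv = v_esc − v_c = 6467 m/s.

Δv ≈ 6470 m/s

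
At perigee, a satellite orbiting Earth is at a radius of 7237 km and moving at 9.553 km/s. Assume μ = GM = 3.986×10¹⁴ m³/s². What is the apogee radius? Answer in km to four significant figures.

r_p = 7.237×10⁶ m.
Specific energy ε = v²/2 − μ/r = -9.448×10⁶ J/kg, so a = −μ/(2ε) = 2.109×10⁷ m.
The apsides satisfy r_p + r_a = 2a, so the apogee radius is 2a − r_p = 3.495×10⁷ m = 34951 km.

apogee radius ≈ 34950 km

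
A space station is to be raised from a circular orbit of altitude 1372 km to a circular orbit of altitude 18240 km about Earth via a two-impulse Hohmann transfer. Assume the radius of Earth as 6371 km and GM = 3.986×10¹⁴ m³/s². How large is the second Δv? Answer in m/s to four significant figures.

r₁ = 6371 + 1372 = 7743.0 km = 7.7430×10⁶ m.
r₂ = 6371 + 18240 = 24611 km = 2.4611×10⁷ m.
Transfer ellipse a_t = (r₁ + r₂)/2 = 1.618×10⁷ m.
At r₁: circular v_c1 = √(μ/r₁) = 7175 m/s; transfer-perigee v_p = √[μ(2/r₁ − 1/a_t)] = 8850 m/s.
At r₂: circular v_c2 = √(μ/r₂) = 4024 m/s; transfer-apogee v_a = √[μ(2/r₂ − 1/a_t)] = 2784 m/s.
Δv₂ = v_c2 − v_a = 1240 m/s.

Δv ≈ 1240 m/s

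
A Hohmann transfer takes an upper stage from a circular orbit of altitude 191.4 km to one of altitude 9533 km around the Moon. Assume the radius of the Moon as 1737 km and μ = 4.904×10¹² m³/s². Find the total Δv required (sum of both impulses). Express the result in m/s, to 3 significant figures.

Δv_total ≈ 792 m/s

r₁ = 1737 + 191.4 = 1928.4 km = 1.9284×10⁶ m.
r₂ = 1737 + 9533 = 11270 km = 1.1270×10⁷ m.
Transfer ellipse a_t = (r₁ + r₂)/2 = 6.599×10⁶ m.
At r₁: circular v_c1 = √(μ/r₁) = 1595 m/s; transfer-perilune v_p = √[μ(2/r₁ − 1/a_t)] = 2084 m/s.
Δv₁ = v_p − v_c1 = 489.3 m/s.
At r₂: circular v_c2 = √(μ/r₂) = 659.6 m/s; transfer-apolune v_a = √[μ(2/r₂ − 1/a_t)] = 356.6 m/s.
Δv₂ = v_c2 − v_a = 303.1 m/s.
Total Δv = Δv₁ + Δv₂ = 792.3 m/s.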